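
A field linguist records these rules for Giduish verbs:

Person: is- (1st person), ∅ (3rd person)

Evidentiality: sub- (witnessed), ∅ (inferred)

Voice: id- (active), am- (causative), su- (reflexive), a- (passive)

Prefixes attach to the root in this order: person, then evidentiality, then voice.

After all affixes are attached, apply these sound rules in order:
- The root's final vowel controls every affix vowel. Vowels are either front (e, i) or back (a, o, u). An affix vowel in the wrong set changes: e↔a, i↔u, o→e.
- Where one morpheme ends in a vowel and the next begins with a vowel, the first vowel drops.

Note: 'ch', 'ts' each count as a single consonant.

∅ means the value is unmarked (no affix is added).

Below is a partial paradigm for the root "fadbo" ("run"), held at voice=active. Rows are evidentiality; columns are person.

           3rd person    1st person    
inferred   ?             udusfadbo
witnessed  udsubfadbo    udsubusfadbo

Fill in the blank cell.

person = 3rd person: zero marking, form stays fadbo.
evidentiality = inferred: zero marking, form stays fadbo.
Attach voice active id- → idfadbo.
Apply vowel harmony: idfadbo → udfadbo.
Vowel deletion: no change.

udfadbo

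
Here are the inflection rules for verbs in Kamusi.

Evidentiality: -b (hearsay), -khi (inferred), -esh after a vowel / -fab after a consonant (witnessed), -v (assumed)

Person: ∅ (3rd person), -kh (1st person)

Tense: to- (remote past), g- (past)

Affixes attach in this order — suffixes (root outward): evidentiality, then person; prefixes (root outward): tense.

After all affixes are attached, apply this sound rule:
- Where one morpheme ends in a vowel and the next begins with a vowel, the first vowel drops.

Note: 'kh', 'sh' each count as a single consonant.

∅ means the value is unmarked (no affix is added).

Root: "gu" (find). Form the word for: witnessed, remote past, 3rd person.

togesh

Attach evidentiality witnessed -esh (after vowel 'u') → guesh.
person = 3rd person: zero marking, form stays guesh.
Attach tense remote past to- → toguesh.
Apply vowel deletion: toguesh → togesh.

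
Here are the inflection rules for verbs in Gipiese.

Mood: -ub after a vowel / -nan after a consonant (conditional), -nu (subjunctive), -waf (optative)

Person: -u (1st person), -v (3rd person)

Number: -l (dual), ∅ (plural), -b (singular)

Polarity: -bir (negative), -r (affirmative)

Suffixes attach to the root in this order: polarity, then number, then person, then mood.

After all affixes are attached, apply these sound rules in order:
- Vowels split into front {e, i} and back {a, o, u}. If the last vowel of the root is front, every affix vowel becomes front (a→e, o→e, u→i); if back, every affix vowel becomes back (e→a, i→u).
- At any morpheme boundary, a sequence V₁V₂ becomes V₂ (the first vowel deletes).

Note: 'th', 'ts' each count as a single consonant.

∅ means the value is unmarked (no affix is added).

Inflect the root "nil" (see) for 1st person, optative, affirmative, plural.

nilriwef

Attach polarity affirmative -r → nilr.
number = plural: zero marking, form stays nilr.
Attach person 1st person -u → nilru.
Attach mood optative -waf → nilruwaf.
Apply vowel harmony: nilruwaf → nilriwef.
Vowel deletion: no change.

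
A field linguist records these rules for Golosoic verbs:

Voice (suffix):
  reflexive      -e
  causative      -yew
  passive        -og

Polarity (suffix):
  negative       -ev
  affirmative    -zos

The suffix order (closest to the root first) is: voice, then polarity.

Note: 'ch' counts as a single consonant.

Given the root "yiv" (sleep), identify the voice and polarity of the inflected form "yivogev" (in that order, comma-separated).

Segment: yiv-og-ev.
voice: -og → passive.
polarity: -ev → negative.

passive, negative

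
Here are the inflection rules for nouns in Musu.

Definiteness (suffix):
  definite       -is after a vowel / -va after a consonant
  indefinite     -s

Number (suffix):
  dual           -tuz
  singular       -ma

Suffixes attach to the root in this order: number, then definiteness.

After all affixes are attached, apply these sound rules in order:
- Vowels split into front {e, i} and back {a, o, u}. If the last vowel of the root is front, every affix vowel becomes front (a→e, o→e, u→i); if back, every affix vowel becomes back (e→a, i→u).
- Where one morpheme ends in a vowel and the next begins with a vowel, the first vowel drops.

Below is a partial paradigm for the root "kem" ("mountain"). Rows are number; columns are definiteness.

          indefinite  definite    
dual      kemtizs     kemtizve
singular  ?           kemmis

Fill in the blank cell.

kemmes

Attach number singular -ma → kemma.
Attach definiteness indefinite -s → kemmas.
Apply vowel harmony: kemmas → kemmes.
Vowel deletion: no change.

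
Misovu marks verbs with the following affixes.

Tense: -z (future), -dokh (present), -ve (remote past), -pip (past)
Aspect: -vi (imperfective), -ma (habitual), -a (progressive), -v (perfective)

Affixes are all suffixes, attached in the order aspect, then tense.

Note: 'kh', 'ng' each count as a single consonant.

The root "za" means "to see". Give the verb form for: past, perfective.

zavpip

Attach aspect perfective -v → zav.
Attach tense past -pip → zavpip.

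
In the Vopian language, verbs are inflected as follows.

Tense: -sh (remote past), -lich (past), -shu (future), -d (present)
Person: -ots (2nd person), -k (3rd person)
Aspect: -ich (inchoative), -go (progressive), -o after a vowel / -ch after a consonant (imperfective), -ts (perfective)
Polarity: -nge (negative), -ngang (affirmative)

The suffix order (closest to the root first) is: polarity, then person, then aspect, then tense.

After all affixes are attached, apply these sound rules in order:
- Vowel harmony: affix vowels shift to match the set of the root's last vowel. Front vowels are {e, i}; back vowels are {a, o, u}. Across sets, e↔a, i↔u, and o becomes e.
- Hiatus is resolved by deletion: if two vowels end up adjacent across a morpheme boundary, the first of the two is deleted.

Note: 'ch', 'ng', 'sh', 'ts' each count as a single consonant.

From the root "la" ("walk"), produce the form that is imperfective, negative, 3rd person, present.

langakchd

Attach polarity negative -nge → lange.
Attach person 3rd person -k → langek.
Attach aspect imperfective -ch (after consonant 'k') → langekch.
Attach tense present -d → langekchd.
Apply vowel harmony: langekchd → langakchd.
Vowel deletion: no change.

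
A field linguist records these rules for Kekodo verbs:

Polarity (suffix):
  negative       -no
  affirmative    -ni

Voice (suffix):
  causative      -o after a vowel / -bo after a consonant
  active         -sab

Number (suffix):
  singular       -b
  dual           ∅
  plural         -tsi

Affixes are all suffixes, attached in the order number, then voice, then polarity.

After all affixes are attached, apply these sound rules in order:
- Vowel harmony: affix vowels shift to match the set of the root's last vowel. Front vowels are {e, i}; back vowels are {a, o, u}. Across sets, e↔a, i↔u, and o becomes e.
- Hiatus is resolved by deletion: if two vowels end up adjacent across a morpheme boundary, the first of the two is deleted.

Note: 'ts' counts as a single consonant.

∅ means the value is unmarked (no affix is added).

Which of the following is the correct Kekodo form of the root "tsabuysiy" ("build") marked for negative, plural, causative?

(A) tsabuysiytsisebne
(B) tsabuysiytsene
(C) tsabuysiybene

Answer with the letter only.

B

Attach number plural -tsi → tsabuysiytsi.
Attach voice causative -o (after vowel 'i') → tsabuysiytsio.
Attach polarity negative -no → tsabuysiytsiono.
Apply vowel harmony: tsabuysiytsiono → tsabuysiytsiene.
Apply vowel deletion: tsabuysiytsiene → tsabuysiytsene.
So the correct form is tsabuysiytsene, option (B).
(A) tsabuysiytsisebne is wrong: it uses active instead of causative for voice.
(C) tsabuysiybene is wrong: it uses dual instead of plural for number.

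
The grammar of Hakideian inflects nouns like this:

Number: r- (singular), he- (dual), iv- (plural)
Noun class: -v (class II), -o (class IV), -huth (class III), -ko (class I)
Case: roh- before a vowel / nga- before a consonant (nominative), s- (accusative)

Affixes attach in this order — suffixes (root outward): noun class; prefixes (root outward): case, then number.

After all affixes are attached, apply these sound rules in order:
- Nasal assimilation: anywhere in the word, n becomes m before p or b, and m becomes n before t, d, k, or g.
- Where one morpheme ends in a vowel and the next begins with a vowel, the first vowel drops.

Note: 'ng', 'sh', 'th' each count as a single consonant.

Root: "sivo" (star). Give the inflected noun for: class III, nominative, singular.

rngasivohuth

Attach noun class class III -huth → sivohuth.
Attach case nominative nga- (before consonant 's') → ngasivohuth.
Attach number singular r- → rngasivohuth.
Nasal assimilation: no change.
Vowel deletion: no change.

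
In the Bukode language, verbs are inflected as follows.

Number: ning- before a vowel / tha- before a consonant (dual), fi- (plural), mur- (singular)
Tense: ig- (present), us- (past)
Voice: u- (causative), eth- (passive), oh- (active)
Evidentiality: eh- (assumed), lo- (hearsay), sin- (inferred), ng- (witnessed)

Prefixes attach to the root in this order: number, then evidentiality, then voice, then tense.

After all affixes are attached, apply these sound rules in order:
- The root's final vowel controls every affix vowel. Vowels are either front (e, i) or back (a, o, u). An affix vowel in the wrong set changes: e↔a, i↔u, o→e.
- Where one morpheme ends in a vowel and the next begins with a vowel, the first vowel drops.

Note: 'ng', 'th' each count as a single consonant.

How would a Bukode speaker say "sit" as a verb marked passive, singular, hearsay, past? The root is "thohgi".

Attach number singular mur- → murthohgi.
Attach evidentiality hearsay lo- → lomurthohgi.
Attach voice passive eth- → ethlomurthohgi.
Attach tense past us- → usethlomurthohgi.
Apply vowel harmony: usethlomurthohgi → isethlemirthohgi.
Vowel deletion: no change.

isethlemirthohgi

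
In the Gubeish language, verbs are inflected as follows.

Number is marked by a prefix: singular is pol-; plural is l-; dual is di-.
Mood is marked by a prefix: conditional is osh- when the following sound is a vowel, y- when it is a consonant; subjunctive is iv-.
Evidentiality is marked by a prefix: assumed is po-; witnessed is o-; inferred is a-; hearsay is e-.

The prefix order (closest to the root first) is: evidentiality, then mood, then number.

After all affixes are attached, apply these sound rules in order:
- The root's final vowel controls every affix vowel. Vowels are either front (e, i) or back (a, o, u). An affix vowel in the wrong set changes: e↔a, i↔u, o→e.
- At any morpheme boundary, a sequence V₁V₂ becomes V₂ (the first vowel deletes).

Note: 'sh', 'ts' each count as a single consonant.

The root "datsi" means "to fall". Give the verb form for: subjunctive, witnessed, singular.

pelivedatsi

Attach evidentiality witnessed o- → odatsi.
Attach mood subjunctive iv- → ivodatsi.
Attach number singular pol- → polivodatsi.
Apply vowel harmony: polivodatsi → pelivedatsi.
Vowel deletion: no change.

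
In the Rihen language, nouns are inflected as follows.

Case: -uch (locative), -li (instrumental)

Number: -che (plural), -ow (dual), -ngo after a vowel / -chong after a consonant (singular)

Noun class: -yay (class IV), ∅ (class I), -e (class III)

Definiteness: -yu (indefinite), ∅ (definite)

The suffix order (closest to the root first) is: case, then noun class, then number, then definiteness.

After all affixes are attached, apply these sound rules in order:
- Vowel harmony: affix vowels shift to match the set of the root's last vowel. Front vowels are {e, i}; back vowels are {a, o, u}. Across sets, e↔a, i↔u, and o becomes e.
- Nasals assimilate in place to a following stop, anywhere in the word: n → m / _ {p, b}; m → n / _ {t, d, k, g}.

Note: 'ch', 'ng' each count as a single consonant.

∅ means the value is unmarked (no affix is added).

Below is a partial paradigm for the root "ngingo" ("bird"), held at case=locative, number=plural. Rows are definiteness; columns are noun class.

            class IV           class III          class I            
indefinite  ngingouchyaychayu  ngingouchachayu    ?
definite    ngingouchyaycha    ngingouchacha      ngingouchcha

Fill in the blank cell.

Attach case locative -uch → ngingouch.
noun class = class I: zero marking, form stays ngingouch.
Attach number plural -che → ngingouchche.
Attach definiteness indefinite -yu → ngingouchcheyu.
Apply vowel harmony: ngingouchcheyu → ngingouchchayu.
Nasal assimilation: no change.

ngingouchchayu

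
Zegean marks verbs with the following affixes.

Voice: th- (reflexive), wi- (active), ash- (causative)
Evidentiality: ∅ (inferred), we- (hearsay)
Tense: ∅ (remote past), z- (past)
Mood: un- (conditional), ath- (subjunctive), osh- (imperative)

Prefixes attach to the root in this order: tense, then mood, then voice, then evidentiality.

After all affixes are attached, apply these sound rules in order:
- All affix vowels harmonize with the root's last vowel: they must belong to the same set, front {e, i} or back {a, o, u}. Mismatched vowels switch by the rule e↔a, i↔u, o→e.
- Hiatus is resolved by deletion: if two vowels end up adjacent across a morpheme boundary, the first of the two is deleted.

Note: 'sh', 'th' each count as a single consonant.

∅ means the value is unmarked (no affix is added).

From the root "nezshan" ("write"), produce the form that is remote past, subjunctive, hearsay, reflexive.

wathathnezshan

tense = remote past: zero marking, form stays nezshan.
Attach mood subjunctive ath- → athnezshan.
Attach voice reflexive th- → thathnezshan.
Attach evidentiality hearsay we- → wethathnezshan.
Apply vowel harmony: wethathnezshan → wathathnezshan.
Vowel deletion: no change.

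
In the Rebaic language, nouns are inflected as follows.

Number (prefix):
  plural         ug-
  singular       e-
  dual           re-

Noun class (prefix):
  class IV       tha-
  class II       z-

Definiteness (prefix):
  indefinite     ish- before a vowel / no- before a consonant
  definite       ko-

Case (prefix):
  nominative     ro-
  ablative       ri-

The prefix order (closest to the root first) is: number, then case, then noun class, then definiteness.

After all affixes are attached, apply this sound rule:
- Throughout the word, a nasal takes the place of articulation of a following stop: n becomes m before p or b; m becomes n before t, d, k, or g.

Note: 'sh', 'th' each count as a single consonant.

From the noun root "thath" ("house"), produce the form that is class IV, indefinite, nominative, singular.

Attach number singular e- → ethath.
Attach case nominative ro- → roethath.
Attach noun class class IV tha- → tharoethath.
Attach definiteness indefinite no- (before consonant 'th') → notharoethath.
Nasal assimilation: no change.

notharoethath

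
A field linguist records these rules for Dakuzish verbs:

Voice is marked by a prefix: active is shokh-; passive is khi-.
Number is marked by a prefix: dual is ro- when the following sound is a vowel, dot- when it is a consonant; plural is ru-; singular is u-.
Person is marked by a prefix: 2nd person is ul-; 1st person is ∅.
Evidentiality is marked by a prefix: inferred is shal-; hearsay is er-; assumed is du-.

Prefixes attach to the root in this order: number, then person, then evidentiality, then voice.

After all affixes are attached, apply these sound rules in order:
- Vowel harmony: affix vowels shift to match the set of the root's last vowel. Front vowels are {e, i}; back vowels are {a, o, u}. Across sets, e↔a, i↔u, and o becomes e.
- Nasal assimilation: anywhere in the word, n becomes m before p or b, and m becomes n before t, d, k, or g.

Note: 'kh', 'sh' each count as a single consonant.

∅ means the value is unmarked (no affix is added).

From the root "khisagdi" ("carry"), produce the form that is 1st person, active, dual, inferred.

Attach number dual dot- (before consonant 'kh') → dotkhisagdi.
person = 1st person: zero marking, form stays dotkhisagdi.
Attach evidentiality inferred shal- → shaldotkhisagdi.
Attach voice active shokh- → shokhshaldotkhisagdi.
Apply vowel harmony: shokhshaldotkhisagdi → shekhsheldetkhisagdi.
Nasal assimilation: no change.

shekhsheldetkhisagdi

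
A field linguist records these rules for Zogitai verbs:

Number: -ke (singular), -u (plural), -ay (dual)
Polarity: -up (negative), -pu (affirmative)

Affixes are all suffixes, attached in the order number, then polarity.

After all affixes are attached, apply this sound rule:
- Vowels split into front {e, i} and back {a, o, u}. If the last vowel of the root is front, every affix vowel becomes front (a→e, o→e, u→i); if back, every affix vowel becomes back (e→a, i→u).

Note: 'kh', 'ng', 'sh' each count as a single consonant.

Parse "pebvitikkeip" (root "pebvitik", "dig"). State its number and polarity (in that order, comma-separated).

Segment: pebvitik-ke-up.
number: -ke → singular.
polarity: -up → negative.

singular, negative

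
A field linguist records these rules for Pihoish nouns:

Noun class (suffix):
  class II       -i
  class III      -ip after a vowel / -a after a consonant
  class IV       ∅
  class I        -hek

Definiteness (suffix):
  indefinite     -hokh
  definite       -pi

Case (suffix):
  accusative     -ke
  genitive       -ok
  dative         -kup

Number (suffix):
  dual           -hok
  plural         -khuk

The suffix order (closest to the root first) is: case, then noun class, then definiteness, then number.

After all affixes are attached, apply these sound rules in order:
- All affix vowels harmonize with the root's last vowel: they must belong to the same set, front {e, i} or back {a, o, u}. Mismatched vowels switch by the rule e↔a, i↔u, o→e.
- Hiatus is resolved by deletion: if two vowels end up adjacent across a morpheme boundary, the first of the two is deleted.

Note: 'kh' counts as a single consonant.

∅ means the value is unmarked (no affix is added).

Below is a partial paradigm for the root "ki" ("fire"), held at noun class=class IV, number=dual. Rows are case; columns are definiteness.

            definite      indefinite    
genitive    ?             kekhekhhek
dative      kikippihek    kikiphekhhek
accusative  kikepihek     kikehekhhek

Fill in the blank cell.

kekpihek

Attach case genitive -ok → kiok.
noun class = class IV: zero marking, form stays kiok.
Attach definiteness definite -pi → kiokpi.
Attach number dual -hok → kiokpihok.
Apply vowel harmony: kiokpihok → kiekpihek.
Apply vowel deletion: kiekpihek → kekpihek.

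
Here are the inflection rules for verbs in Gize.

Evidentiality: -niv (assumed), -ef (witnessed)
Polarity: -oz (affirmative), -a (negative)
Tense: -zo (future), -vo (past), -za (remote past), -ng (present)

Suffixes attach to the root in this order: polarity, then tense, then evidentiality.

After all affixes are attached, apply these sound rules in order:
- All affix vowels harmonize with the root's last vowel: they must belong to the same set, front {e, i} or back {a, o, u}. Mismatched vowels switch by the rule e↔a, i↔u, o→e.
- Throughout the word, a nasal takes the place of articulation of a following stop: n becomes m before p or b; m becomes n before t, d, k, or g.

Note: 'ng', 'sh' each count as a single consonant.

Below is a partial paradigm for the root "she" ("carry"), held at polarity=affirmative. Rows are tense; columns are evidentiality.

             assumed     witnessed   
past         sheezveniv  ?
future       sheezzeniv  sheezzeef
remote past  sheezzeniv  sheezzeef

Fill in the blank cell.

Attach polarity affirmative -oz → sheoz.
Attach tense past -vo → sheozvo.
Attach evidentiality witnessed -ef → sheozvoef.
Apply vowel harmony: sheozvoef → sheezveef.
Nasal assimilation: no change.

sheezveef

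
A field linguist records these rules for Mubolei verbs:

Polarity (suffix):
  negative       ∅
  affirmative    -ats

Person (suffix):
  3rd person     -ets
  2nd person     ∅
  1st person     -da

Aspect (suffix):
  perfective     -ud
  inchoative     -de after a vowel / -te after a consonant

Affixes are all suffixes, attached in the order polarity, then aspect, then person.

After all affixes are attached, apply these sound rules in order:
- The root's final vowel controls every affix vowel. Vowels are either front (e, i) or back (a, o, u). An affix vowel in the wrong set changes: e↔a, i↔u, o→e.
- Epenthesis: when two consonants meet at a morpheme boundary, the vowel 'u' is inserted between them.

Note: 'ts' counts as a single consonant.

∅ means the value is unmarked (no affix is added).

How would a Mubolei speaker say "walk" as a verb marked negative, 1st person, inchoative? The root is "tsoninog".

tsoninogutada

polarity = negative: zero marking, form stays tsoninog.
Attach aspect inchoative -te (after consonant 'g') → tsoninogte.
Attach person 1st person -da → tsoninogteda.
Apply vowel harmony: tsoninogteda → tsoninogtada.
Apply epenthesis: tsoninogtada → tsoninogutada.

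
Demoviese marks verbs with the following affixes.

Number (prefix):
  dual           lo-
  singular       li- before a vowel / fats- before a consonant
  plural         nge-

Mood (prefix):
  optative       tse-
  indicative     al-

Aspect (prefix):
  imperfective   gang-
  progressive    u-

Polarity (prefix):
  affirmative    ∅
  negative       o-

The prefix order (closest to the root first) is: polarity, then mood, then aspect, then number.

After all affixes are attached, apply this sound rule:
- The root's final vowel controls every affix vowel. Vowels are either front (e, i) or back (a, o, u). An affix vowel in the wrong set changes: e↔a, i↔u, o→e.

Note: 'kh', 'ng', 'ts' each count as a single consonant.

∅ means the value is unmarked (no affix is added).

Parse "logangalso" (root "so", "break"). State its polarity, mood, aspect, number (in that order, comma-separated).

Segment: lo-gang-al-so.
polarity: ∅ → affirmative.
mood: al- → indicative.
aspect: gang- → imperfective.
number: lo- → dual.

affirmative, indicative, imperfective, dual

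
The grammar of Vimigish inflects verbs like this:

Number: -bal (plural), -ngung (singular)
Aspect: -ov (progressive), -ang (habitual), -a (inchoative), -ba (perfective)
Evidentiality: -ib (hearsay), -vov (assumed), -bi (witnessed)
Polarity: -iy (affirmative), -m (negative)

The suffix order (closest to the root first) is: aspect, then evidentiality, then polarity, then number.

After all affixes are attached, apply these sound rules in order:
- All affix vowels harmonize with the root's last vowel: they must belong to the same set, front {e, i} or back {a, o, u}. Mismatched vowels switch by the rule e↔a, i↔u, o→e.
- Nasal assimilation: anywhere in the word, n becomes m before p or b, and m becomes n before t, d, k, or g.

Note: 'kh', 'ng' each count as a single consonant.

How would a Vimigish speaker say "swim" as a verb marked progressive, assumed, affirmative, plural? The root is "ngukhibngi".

ngukhibngievveviybel

Attach aspect progressive -ov → ngukhibngiov.
Attach evidentiality assumed -vov → ngukhibngiovvov.
Attach polarity affirmative -iy → ngukhibngiovvoviy.
Attach number plural -bal → ngukhibngiovvoviybal.
Apply vowel harmony: ngukhibngiovvoviybal → ngukhibngievveviybel.
Nasal assimilation: no change.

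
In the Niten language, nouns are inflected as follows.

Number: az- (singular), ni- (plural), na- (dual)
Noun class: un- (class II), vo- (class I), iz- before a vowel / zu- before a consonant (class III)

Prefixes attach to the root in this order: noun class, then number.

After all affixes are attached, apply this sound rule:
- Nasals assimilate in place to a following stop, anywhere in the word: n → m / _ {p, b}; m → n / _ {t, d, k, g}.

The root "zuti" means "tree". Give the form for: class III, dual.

Attach noun class class III zu- (before consonant 'z') → zuzuti.
Attach number dual na- → nazuzuti.
Nasal assimilation: no change.

nazuzuti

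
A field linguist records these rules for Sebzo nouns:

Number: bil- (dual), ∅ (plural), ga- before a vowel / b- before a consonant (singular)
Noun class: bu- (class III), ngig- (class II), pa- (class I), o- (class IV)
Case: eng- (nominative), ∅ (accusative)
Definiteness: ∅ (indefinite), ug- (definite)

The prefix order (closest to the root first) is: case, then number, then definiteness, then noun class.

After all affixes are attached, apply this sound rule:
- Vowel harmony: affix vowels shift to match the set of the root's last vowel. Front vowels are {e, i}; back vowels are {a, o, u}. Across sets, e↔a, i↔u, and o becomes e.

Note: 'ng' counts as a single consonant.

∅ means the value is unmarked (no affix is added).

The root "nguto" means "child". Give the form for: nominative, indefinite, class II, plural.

ngugangnguto

Attach case nominative eng- → engnguto.
number = plural: zero marking, form stays engnguto.
definiteness = indefinite: zero marking, form stays engnguto.
Attach noun class class II ngig- → ngigengnguto.
Apply vowel harmony: ngigengnguto → ngugangnguto.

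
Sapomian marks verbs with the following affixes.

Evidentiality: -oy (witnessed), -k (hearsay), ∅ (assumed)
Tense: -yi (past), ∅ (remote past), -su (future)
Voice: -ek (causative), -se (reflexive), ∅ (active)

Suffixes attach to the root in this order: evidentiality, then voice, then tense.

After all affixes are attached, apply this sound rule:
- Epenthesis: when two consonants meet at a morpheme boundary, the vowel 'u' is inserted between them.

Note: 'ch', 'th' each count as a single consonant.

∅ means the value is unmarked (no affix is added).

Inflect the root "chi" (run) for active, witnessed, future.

chioyusu

Attach evidentiality witnessed -oy → chioy.
voice = active: zero marking, form stays chioy.
Attach tense future -su → chioysu.
Apply epenthesis: chioysu → chioyusu.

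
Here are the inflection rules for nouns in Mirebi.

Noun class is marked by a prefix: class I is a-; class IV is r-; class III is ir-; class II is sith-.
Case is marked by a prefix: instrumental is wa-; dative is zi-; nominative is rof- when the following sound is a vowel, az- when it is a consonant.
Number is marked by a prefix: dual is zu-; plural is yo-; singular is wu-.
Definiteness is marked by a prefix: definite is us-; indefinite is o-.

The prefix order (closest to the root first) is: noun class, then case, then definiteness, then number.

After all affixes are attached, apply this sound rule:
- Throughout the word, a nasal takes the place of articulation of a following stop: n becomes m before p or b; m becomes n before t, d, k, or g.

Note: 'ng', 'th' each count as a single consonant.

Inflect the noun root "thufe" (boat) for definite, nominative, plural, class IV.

yousazrthufe

Attach noun class class IV r- → rthufe.
Attach case nominative az- (before consonant 'r') → azrthufe.
Attach definiteness definite us- → usazrthufe.
Attach number plural yo- → yousazrthufe.
Nasal assimilation: no change.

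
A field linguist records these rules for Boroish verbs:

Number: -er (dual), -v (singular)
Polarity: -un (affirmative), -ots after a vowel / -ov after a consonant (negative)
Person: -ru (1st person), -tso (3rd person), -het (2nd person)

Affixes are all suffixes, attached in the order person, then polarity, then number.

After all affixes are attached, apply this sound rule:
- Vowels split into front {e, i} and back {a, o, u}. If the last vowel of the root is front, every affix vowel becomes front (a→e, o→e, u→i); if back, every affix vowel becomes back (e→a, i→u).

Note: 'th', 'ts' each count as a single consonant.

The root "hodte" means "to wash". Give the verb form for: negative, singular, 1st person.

Attach person 1st person -ru → hodteru.
Attach polarity negative -ots (after vowel 'u') → hodteruots.
Attach number singular -v → hodteruotsv.
Apply vowel harmony: hodteruotsv → hodterietsv.

hodterietsv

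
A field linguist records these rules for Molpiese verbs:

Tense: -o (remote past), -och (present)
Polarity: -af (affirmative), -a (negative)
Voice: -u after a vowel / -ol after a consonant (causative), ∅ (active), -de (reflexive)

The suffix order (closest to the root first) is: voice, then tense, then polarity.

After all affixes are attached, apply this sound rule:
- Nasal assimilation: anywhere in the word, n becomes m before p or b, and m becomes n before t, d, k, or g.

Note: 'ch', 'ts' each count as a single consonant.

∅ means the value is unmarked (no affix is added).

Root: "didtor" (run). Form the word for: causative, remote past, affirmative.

Attach voice causative -ol (after consonant 'r') → didtorol.
Attach tense remote past -o → didtorolo.
Attach polarity affirmative -af → didtoroloaf.
Nasal assimilation: no change.

didtoroloaf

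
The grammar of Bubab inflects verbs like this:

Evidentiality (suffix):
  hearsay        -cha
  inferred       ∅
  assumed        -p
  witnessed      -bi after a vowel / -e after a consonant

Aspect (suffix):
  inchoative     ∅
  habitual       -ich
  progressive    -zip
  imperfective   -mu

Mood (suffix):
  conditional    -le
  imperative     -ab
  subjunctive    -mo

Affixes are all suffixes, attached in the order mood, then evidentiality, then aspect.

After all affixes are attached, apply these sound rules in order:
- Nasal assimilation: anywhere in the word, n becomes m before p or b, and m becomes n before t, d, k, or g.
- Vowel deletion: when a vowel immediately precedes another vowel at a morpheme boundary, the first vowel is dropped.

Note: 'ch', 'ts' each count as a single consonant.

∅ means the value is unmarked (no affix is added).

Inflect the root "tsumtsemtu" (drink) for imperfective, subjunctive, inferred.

Attach mood subjunctive -mo → tsumtsemtumo.
evidentiality = inferred: zero marking, form stays tsumtsemtumo.
Attach aspect imperfective -mu → tsumtsemtumomu.
Apply nasal assimilation: tsumtsemtumomu → tsumtsentumomu.
Vowel deletion: no change.

tsumtsentumomu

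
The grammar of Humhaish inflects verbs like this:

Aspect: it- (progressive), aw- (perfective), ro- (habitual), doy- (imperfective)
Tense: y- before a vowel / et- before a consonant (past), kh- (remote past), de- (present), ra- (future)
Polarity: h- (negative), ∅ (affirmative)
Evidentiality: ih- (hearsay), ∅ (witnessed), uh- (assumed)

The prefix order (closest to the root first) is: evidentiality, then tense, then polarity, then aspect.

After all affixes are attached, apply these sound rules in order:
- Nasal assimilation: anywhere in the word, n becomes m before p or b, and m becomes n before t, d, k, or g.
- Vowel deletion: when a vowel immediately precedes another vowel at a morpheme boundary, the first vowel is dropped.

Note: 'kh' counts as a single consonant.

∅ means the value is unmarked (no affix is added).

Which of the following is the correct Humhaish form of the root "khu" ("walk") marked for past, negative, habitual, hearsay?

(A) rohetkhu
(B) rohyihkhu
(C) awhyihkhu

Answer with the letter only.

B

Attach evidentiality hearsay ih- → ihkhu.
Attach tense past y- (before vowel 'i') → yihkhu.
Attach polarity negative h- → hyihkhu.
Attach aspect habitual ro- → rohyihkhu.
Nasal assimilation: no change.
Vowel deletion: no change.
So the correct form is rohyihkhu, option (B).
(A) rohetkhu is wrong: it uses witnessed instead of hearsay for evidentiality.
(C) awhyihkhu is wrong: it uses perfective instead of habitual for aspect.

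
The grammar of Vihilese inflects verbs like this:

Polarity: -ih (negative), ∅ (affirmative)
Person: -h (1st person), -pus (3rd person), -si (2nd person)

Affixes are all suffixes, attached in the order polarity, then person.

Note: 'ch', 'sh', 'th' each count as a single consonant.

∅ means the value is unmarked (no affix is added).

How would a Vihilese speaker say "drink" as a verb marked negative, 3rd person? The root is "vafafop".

Attach polarity negative -ih → vafafopih.
Attach person 3rd person -pus → vafafopihpus.

vafafopihpus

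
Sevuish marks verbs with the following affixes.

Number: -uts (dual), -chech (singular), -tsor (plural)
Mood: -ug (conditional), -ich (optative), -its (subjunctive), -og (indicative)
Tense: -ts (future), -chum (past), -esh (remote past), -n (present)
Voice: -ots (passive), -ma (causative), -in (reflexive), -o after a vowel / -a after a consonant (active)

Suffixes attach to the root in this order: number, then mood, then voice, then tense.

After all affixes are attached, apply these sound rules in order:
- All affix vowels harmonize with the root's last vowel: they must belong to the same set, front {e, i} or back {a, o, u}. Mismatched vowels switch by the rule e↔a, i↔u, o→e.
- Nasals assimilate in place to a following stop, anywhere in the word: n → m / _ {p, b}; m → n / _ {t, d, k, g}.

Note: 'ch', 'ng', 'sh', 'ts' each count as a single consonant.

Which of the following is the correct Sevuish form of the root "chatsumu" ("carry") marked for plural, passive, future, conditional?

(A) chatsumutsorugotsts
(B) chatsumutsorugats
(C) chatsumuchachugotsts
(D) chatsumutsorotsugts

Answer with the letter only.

A

Attach number plural -tsor → chatsumutsor.
Attach mood conditional -ug → chatsumutsorug.
Attach voice passive -ots → chatsumutsorugots.
Attach tense future -ts → chatsumutsorugotsts.
Vowel harmony: no change.
Nasal assimilation: no change.
So the correct form is chatsumutsorugotsts, option (A).
(B) chatsumutsorugats is wrong: it uses active instead of passive for voice.
(D) chatsumutsorotsugts is wrong: it has the affixes in the wrong order.
(C) chatsumuchachugotsts is wrong: it uses singular instead of plural for number.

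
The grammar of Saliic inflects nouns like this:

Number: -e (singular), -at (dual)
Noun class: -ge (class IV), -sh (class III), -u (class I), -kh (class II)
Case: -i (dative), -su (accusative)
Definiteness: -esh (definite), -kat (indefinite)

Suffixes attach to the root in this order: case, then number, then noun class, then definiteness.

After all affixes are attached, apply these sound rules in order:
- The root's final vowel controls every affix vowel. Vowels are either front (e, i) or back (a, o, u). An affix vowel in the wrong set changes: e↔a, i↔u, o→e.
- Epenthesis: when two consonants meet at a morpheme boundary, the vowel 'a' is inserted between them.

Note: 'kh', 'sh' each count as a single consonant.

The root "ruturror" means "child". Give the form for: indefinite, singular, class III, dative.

ruturroruashakat

Attach case dative -i → ruturrori.
Attach number singular -e → ruturrorie.
Attach noun class class III -sh → ruturroriesh.
Attach definiteness indefinite -kat → ruturrorieshkat.
Apply vowel harmony: ruturrorieshkat → ruturroruashkat.
Apply epenthesis: ruturroruashkat → ruturroruashakat.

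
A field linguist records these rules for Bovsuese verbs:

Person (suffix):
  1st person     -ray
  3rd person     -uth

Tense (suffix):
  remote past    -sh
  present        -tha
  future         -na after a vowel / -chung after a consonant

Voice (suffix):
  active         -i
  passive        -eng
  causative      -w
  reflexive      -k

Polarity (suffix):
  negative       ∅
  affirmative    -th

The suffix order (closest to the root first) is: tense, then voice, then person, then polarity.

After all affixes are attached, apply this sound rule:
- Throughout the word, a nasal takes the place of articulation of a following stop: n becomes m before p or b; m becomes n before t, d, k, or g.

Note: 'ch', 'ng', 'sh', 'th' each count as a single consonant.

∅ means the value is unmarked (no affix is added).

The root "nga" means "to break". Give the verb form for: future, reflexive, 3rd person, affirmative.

nganakuthth

Attach tense future -na (after vowel 'a') → ngana.
Attach voice reflexive -k → nganak.
Attach person 3rd person -uth → nganakuth.
Attach polarity affirmative -th → nganakuthth.
Nasal assimilation: no change.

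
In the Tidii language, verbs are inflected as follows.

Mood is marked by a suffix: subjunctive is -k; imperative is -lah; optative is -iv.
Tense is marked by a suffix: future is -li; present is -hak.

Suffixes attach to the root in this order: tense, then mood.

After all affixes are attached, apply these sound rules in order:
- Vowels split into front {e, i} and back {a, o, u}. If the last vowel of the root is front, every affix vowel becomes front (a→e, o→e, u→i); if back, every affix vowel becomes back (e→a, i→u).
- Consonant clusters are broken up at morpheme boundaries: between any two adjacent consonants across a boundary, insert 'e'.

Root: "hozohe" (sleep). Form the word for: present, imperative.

hozohehekeleh

Attach tense present -hak → hozohehak.
Attach mood imperative -lah → hozohehaklah.
Apply vowel harmony: hozohehaklah → hozohehekleh.
Apply epenthesis: hozohehekleh → hozohehekeleh.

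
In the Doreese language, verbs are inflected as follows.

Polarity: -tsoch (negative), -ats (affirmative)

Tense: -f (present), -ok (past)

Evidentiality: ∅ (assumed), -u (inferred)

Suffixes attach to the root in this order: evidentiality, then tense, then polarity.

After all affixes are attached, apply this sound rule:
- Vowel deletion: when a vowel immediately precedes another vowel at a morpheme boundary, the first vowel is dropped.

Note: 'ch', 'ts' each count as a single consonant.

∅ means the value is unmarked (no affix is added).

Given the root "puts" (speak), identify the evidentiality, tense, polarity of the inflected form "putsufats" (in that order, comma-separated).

Segment: puts-u-f-ats.
evidentiality: -u → inferred.
tense: -f → present.
polarity: -ats → affirmative.

inferred, present, affirmative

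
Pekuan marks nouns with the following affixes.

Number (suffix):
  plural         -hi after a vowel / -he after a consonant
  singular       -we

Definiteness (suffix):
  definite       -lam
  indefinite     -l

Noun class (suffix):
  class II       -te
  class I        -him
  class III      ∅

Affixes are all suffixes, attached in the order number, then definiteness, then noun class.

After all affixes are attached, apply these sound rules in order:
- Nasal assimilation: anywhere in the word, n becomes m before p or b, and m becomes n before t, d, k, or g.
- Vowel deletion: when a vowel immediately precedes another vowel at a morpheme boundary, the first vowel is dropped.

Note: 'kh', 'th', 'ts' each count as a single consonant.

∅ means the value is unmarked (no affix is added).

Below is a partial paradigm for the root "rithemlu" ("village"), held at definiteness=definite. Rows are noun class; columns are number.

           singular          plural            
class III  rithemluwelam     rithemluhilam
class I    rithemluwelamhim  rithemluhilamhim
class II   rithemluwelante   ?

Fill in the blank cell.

rithemluhilante

Attach number plural -hi (after vowel 'u') → rithemluhi.
Attach definiteness definite -lam → rithemluhilam.
Attach noun class class II -te → rithemluhilamte.
Apply nasal assimilation: rithemluhilamte → rithemluhilante.
Vowel deletion: no change.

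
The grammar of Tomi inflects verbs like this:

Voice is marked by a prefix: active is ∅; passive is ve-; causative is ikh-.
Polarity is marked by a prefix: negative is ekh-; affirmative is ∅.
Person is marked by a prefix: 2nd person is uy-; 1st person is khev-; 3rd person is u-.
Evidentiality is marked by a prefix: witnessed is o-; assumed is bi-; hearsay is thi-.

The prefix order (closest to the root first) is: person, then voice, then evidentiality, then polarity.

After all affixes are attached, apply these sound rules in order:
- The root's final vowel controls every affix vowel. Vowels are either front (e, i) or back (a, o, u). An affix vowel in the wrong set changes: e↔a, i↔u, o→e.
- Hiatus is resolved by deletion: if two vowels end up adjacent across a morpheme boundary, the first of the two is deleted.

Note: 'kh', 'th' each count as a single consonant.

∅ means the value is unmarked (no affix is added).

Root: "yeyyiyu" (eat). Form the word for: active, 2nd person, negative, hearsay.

Attach person 2nd person uy- → uyyeyyiyu.
voice = active: zero marking, form stays uyyeyyiyu.
Attach evidentiality hearsay thi- → thiuyyeyyiyu.
Attach polarity negative ekh- → ekhthiuyyeyyiyu.
Apply vowel harmony: ekhthiuyyeyyiyu → akhthuuyyeyyiyu.
Apply vowel deletion: akhthuuyyeyyiyu → akhthuyyeyyiyu.

akhthuyyeyyiyu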